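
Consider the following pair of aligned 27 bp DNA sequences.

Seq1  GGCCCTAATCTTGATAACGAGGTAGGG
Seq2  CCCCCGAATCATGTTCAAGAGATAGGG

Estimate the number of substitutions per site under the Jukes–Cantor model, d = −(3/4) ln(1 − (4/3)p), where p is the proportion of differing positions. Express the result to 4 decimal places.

0.3770

Mismatches occur at site 1 (G↔C), site 2 (G↔C), site 6 (T↔G), site 11 (T↔A), site 14 (A↔T), site 16 (A↔C), site 18 (C↔A), site 22 (G↔A).
p = 8/27 = 0.296296.
d = −0.75 · ln(1 − (4/3)·0.296296) = −0.75 · ln(0.604939) = −0.75 · (-0.502628) = 0.3770.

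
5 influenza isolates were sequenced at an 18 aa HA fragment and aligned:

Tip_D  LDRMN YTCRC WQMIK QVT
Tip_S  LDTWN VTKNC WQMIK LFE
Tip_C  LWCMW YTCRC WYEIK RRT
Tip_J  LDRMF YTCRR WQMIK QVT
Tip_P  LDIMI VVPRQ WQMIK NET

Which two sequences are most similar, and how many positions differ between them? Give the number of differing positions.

2

Pairwise Hamming distances:
  Tip_D vs Tip_S: 8
  Tip_D vs Tip_C: 7
  Tip_D vs Tip_J: 2
  Tip_D vs Tip_P: 8
  Tip_S vs Tip_C: 12
  Tip_S vs Tip_J: 10
  Tip_S vs Tip_P: 10
  Tip_C vs Tip_J: 8
  Tip_C vs Tip_P: 11
  Tip_J vs Tip_P: 8
The smallest is 2, between Tip_D and Tip_J.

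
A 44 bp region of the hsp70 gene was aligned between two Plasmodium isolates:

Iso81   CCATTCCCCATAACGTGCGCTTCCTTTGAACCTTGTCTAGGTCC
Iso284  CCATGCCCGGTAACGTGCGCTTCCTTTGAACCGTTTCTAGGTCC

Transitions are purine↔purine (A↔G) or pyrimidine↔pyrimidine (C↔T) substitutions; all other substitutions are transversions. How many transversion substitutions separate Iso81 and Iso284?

Mismatches occur at site 5 (T↔G, transversion), site 9 (C↔G, transversion), site 10 (A↔G, transition), site 33 (T↔G, transversion), site 35 (G↔T, transversion).
Of the 5 differences, 1 transition and 4 transversions, so the answer is 4.

4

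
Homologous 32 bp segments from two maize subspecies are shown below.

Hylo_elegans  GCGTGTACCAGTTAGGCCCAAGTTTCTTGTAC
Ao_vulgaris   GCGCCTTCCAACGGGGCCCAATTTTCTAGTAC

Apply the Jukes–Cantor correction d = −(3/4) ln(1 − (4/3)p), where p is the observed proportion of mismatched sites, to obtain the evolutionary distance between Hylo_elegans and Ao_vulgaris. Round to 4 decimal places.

Differing sites — 4:T/C; 5:G/C; 7:A/T; 11:G/A; 12:T/C; 13:T/G; 14:A/G; 22:G/T; 28:T/A.
p = 9/32 = 0.281250.
d = −0.75 · ln(1 − (4/3)·0.281250) = −0.75 · ln(0.625000) = −0.75 · (-0.470004) = 0.3525.

0.3525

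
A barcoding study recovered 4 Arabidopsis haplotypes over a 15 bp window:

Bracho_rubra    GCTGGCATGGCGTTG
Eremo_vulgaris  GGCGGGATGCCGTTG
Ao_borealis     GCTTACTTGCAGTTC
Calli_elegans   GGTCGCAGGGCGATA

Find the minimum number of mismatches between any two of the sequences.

4

Pairwise Hamming distances:
  Bracho_rubra vs Eremo_vulgaris: 4
  Bracho_rubra vs Ao_borealis: 6
  Bracho_rubra vs Calli_elegans: 5
  Eremo_vulgaris vs Ao_borealis: 8
  Eremo_vulgaris vs Calli_elegans: 7
  Ao_borealis vs Calli_elegans: 9
The smallest is 4, between Bracho_rubra and Eremo_vulgaris.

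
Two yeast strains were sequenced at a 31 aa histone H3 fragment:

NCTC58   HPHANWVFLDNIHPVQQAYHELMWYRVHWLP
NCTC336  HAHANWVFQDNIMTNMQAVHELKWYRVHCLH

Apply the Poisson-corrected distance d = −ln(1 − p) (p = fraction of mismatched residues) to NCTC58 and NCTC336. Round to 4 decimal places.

The sequences differ at positions 2 (P/A), 9 (L/Q), 13 (H/M), 14 (P/T), 15 (V/N), 16 (Q/M), 19 (Y/V), 23 (M/K), 29 (W/C), 31 (P/H).
p = 10/31 = 0.322581.
d = −ln(1 − 0.322581) = −ln(0.677419) = 0.3895.

0.3895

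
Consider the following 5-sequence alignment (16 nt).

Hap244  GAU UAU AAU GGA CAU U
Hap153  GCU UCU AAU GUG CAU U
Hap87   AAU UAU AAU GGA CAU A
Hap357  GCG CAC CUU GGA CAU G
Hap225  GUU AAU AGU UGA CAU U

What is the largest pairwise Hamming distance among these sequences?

9

Pairwise Hamming distances:
  Hap244 vs Hap153: 4
  Hap244 vs Hap87: 2
  Hap244 vs Hap357: 7
  Hap244 vs Hap225: 4
  Hap153 vs Hap87: 6
  Hap153 vs Hap357: 9
  Hap153 vs Hap225: 7
  Hap87 vs Hap357: 8
  Hap87 vs Hap225: 6
  Hap357 vs Hap225: 8
The largest is 9, between Hap153 and Hap357.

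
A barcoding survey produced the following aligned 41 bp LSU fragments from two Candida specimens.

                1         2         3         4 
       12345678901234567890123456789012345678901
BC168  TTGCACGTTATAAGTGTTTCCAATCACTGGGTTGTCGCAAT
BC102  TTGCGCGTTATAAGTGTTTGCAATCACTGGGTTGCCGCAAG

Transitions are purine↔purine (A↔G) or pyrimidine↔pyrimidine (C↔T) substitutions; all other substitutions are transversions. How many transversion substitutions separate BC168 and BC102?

Mismatches occur at site 5 (A→G, transition), site 20 (C→G, transversion), site 35 (T→C, transition), site 41 (T→G, transversion).
Of the 4 differences, 2 transitions and 2 transversions, so the answer is 2.

2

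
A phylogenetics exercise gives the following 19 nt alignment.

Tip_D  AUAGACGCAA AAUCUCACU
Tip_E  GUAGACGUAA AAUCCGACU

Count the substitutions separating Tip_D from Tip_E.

Mismatches occur at site 1 (A/G), site 8 (C/U), site 15 (U/C), site 16 (C/G).
That gives 4 mismatches out of 19 aligned sites, so the Hamming distance is 4.

4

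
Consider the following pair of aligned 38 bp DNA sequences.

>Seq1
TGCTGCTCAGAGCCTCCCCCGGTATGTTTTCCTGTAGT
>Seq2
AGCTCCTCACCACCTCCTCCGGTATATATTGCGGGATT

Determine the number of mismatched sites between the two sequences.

Mismatches occur at site 1 (T/A), site 5 (G/C), site 10 (G/C), site 11 (A/C), site 12 (G/A), site 18 (C/T), site 26 (G/A), site 28 (T/A), site 31 (C/G), site 33 (T/G), site 35 (T/G), site 37 (G/T).
That gives 12 mismatches out of 38 aligned sites, so the Hamming distance is 12.

12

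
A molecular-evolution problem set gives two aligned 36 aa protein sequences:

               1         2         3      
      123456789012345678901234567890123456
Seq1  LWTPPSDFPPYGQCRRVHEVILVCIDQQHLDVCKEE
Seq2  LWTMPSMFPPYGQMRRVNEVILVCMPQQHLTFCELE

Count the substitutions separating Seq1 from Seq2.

10

The sequences differ at positions 4 (P/M), 7 (D/M), 14 (C/M), 18 (H/N), 25 (I/M), 26 (D/P), 31 (D/T), 32 (V/F), 34 (K/E), 35 (E/L).
That gives 10 mismatches out of 36 aligned sites, so the Hamming distance is 10.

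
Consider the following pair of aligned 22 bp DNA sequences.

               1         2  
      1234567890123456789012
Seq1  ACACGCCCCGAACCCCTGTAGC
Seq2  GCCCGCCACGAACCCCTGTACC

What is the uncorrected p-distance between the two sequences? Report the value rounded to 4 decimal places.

Differing sites — 1:A/G; 3:A/C; 8:C/A; 21:G/C.
There are 4 differences over 22 sites, so p = 4/22 = 0.1818.

0.1818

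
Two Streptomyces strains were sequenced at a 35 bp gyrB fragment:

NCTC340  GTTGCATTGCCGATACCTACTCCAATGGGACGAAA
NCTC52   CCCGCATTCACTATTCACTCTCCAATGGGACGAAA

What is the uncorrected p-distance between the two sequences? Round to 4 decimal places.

0.2857

The sequences differ at positions 1 (G/C), 2 (T/C), 3 (T/C), 9 (G/C), 10 (C/A), 12 (G/T), 15 (A/T), 17 (C/A), 18 (T/C), 19 (A/T).
There are 10 differences over 35 sites, so p = 10/35 = 0.2857.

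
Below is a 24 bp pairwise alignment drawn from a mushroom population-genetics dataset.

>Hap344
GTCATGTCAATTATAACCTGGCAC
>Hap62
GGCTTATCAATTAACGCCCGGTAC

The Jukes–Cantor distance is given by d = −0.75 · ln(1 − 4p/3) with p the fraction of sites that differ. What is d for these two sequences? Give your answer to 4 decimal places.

Differing sites — 2:T/G; 4:A/T; 6:G/A; 14:T/A; 15:A/C; 16:A/G; 19:T/C; 22:C/T.
p = 8/24 = 0.333333.
d = −0.75 · ln(1 − (4/3)·0.333333) = −0.75 · ln(0.555556) = −0.75 · (-0.587786) = 0.4408.

0.4408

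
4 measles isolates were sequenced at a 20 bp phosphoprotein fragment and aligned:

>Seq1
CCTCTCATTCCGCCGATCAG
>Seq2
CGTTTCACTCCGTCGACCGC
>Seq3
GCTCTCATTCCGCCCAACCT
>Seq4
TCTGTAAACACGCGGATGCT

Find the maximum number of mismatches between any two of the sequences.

13

Pairwise Hamming distances:
  Seq1 vs Seq2: 7
  Seq1 vs Seq3: 5
  Seq1 vs Seq4: 10
  Seq2 vs Seq3: 9
  Seq2 vs Seq4: 13
  Seq3 vs Seq4: 10
The largest is 13, between Seq2 and Seq4.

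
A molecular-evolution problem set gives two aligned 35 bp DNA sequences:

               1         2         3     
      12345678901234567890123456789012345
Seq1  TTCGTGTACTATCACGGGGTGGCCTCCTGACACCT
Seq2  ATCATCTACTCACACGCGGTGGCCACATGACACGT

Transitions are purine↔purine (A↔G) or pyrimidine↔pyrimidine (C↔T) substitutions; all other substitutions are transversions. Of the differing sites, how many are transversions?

8

The sequences differ at positions 1 (T/A, transversion), 4 (G/A, transition), 6 (G/C, transversion), 11 (A/C, transversion), 12 (T/A, transversion), 17 (G/C, transversion), 25 (T/A, transversion), 27 (C/A, transversion), 34 (C/G, transversion).
Of the 9 differences, 1 transition and 8 transversions, so the answer is 8.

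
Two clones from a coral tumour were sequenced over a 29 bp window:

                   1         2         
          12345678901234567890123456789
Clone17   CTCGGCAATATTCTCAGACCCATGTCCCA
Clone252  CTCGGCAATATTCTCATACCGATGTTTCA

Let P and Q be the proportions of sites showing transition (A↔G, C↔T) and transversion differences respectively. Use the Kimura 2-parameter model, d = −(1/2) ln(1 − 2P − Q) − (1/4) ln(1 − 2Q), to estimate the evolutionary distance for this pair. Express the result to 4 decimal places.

The sequences differ at positions 17 (G/T, transversion), 21 (C/G, transversion), 26 (C/T, transition), 27 (C/T, transition).
Of the 4 differences, 2 transitions and 2 transversions over 29 sites: P = 2/29 = 0.068966, Q = 2/29 = 0.068966.
d = −0.5·ln(0.793102) − 0.25·ln(0.862068) = −0.5·(-0.231803) − 0.25·(-0.148421) = 0.1530.

0.1530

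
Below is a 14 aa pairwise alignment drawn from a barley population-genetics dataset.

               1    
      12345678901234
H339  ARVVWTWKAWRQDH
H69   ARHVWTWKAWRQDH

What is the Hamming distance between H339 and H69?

1

Differing sites — 3:V/H.
That gives 1 mismatch out of 14 aligned sites, so the Hamming distance is 1.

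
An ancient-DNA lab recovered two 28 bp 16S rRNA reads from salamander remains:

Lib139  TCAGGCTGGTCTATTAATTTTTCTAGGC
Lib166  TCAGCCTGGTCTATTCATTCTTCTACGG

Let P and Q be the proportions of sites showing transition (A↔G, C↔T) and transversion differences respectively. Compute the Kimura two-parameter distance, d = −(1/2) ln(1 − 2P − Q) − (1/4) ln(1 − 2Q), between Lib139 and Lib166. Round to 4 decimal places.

0.2047

The sequences differ at positions 5 (G/C, transversion), 16 (A/C, transversion), 20 (T/C, transition), 26 (G/C, transversion), 28 (C/G, transversion).
Of the 5 differences, 1 transition and 4 transversions over 28 sites: P = 1/28 = 0.035714, Q = 4/28 = 0.142857.
d = −0.5·ln(0.785715) − 0.25·ln(0.714286) = −0.5·(-0.241161) − 0.25·(-0.336472) = 0.2047.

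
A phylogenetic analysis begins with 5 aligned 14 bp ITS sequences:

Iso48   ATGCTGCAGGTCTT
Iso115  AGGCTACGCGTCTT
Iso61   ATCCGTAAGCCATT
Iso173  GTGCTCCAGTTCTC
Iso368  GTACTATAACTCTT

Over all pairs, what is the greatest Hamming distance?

Pairwise Hamming distances:
  Iso48 vs Iso115: 4
  Iso48 vs Iso61: 7
  Iso48 vs Iso173: 4
  Iso48 vs Iso368: 6
  Iso115 vs Iso61: 10
  Iso115 vs Iso173: 7
  Iso115 vs Iso368: 7
  Iso61 vs Iso173: 9
  Iso61 vs Iso368: 8
  Iso173 vs Iso368: 6
The largest is 10, between Iso115 and Iso61.

10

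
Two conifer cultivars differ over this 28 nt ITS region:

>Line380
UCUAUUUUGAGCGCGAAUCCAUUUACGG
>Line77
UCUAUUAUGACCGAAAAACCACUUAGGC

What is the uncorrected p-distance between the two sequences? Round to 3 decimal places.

Differing sites — 7:U/A; 11:G/C; 14:C/A; 15:G/A; 18:U/A; 22:U/C; 26:C/G; 28:G/C.
There are 8 differences over 28 sites, so p = 8/28 = 0.286.

0.286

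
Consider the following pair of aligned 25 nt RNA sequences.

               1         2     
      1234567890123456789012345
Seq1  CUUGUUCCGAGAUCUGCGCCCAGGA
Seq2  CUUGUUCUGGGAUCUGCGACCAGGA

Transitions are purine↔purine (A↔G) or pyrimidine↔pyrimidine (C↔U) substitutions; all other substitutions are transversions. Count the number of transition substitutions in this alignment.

Mismatches occur at site 8 (C→U, transition), site 10 (A→G, transition), site 19 (C→A, transversion).
Of the 3 differences, 2 transitions and 1 transversion, so the answer is 2.

2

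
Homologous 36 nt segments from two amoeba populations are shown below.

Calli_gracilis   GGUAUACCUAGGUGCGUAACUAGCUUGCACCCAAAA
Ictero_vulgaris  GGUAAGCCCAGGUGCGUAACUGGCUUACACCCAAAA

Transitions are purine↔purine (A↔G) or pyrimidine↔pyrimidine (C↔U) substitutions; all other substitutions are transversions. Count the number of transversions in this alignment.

The sequences differ at positions 5 (U/A, transversion), 6 (A/G, transition), 9 (U/C, transition), 22 (A/G, transition), 27 (G/A, transition).
Of the 5 differences, 4 transitions and 1 transversion, so the answer is 1.

1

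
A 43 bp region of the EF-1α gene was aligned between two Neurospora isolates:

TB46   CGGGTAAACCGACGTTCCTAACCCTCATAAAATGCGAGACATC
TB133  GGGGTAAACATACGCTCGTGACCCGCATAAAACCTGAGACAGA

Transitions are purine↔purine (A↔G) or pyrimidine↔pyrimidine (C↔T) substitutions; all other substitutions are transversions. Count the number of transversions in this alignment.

Differing sites — 1:C/G (Tv); 10:C/A (Tv); 11:G/T (Tv); 15:T/C (Ti); 18:C/G (Tv); 20:A/G (Ti); 25:T/G (Tv); 33:T/C (Ti); 34:G/C (Tv); 35:C/T (Ti); 42:T/G (Tv); 43:C/A (Tv).
Of the 12 differences, 4 transitions and 8 transversions, so the answer is 8.

8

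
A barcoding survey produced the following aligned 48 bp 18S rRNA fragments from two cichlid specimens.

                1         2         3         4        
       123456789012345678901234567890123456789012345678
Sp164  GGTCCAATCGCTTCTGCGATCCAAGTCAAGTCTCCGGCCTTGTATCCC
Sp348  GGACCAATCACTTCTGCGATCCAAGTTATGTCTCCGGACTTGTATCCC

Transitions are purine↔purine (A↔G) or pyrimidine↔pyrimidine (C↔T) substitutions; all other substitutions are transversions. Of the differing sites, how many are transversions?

3

The sequences differ at positions 3 (T/A, transversion), 10 (G/A, transition), 27 (C/T, transition), 29 (A/T, transversion), 38 (C/A, transversion).
Of the 5 differences, 2 transitions and 3 transversions, so the answer is 3.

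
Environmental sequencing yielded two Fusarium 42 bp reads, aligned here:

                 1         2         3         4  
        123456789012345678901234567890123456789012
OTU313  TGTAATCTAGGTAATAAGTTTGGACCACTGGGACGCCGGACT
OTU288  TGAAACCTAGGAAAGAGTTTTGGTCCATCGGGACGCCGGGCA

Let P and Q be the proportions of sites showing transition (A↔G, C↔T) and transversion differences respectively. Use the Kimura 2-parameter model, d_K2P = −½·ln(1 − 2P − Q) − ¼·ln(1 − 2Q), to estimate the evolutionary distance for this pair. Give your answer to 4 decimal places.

0.3239

The sequences differ at positions 3 (T/A, transversion), 6 (T/C, transition), 12 (T/A, transversion), 15 (T/G, transversion), 17 (A/G, transition), 18 (G/T, transversion), 24 (A/T, transversion), 28 (C/T, transition), 29 (T/C, transition), 40 (A/G, transition), 42 (T/A, transversion).
Of the 11 differences, 5 transitions and 6 transversions over 42 sites: P = 5/42 = 0.119048, Q = 6/42 = 0.142857.
d = −0.5·ln(0.619047) − 0.25·ln(0.714286) = −0.5·(-0.479574) − 0.25·(-0.336472) = 0.3239.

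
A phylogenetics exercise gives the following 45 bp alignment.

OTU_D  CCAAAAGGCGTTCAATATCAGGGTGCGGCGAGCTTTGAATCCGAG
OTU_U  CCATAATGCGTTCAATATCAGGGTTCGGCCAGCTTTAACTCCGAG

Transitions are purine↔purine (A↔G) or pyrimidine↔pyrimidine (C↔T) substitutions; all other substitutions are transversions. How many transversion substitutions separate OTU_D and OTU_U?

5

The sequences differ at positions 4 (A/T, transversion), 7 (G/T, transversion), 25 (G/T, transversion), 30 (G/C, transversion), 37 (G/A, transition), 39 (A/C, transversion).
Of the 6 differences, 1 transition and 5 transversions, so the answer is 5.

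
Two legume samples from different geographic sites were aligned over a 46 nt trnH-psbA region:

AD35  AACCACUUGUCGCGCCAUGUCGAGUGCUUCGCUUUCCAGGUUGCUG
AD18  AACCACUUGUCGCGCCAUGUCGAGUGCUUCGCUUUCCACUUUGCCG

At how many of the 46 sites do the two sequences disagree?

Mismatches occur at site 39 (G↔C), site 40 (G↔U), site 45 (U↔C).
That gives 3 mismatches out of 46 aligned sites, so the Hamming distance is 3.

3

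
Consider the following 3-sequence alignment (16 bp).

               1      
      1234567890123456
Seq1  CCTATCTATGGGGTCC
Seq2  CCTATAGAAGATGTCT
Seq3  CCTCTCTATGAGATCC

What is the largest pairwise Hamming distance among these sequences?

Pairwise Hamming distances:
  Seq1 vs Seq2: 6
  Seq1 vs Seq3: 3
  Seq2 vs Seq3: 7
The largest is 7, between Seq2 and Seq3.

7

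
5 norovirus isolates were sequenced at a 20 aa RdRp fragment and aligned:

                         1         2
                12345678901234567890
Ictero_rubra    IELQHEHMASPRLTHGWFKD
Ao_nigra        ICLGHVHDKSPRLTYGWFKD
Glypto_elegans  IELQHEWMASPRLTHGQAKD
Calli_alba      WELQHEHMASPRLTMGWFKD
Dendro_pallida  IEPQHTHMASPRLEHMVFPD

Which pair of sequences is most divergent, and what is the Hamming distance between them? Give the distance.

11

Pairwise Hamming distances:
  Ictero_rubra vs Ao_nigra: 6
  Ictero_rubra vs Glypto_elegans: 3
  Ictero_rubra vs Calli_alba: 2
  Ictero_rubra vs Dendro_pallida: 6
  Ao_nigra vs Glypto_elegans: 9
  Ao_nigra vs Calli_alba: 7
  Ao_nigra vs Dendro_pallida: 11
  Glypto_elegans vs Calli_alba: 5
  Glypto_elegans vs Dendro_pallida: 8
  Calli_alba vs Dendro_pallida: 8
The largest is 11, between Ao_nigra and Dendro_pallida.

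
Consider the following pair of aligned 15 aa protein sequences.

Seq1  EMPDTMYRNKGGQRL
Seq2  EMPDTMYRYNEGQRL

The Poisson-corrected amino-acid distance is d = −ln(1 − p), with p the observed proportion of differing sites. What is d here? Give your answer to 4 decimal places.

0.2231

The sequences differ at positions 9 (N/Y), 10 (K/N), 11 (G/E).
p = 3/15 = 0.200000.
d = −ln(1 − 0.200000) = −ln(0.800000) = 0.2231.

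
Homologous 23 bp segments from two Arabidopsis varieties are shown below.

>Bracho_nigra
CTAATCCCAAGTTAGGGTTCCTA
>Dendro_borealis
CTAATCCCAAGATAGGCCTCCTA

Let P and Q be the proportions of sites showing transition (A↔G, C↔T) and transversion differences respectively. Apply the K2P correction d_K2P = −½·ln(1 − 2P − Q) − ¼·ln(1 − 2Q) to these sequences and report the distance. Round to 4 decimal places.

Differing sites — 12:T/A (Tv); 17:G/C (Tv); 18:T/C (Ti).
Of the 3 differences, 1 transition and 2 transversions over 23 sites: P = 1/23 = 0.043478, Q = 2/23 = 0.086957.
d = −0.5·ln(0.826087) − 0.25·ln(0.826086) = −0.5·(-0.191055) − 0.25·(-0.191056) = 0.1433.

0.1433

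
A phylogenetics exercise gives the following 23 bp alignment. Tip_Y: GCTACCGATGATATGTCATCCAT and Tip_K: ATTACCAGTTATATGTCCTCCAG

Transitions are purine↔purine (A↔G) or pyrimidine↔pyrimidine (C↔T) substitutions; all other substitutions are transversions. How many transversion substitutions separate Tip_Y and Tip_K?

Mismatches occur at site 1 (G→A, transition), site 2 (C→T, transition), site 7 (G→A, transition), site 8 (A→G, transition), site 10 (G→T, transversion), site 18 (A→C, transversion), site 23 (T→G, transversion).
Of the 7 differences, 4 transitions and 3 transversions, so the answer is 3.

3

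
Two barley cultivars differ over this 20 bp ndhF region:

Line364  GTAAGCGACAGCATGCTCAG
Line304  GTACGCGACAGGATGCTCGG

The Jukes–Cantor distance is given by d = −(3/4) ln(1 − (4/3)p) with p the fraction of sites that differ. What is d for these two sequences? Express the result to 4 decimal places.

0.1674

The sequences differ at positions 4 (A/C), 12 (C/G), 19 (A/G).
p = 3/20 = 0.150000.
d = −0.75 · ln(1 − (4/3)·0.150000) = −0.75 · ln(0.800000) = −0.75 · (-0.223144) = 0.1674.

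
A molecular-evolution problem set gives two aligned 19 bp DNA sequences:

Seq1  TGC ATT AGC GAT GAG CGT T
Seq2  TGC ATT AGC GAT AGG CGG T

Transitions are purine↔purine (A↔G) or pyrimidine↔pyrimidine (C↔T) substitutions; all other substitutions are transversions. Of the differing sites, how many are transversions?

Differing sites — 13:G/A (Ti); 14:A/G (Ti); 18:T/G (Tv).
Of the 3 differences, 2 transitions and 1 transversion, so the answer is 1.

1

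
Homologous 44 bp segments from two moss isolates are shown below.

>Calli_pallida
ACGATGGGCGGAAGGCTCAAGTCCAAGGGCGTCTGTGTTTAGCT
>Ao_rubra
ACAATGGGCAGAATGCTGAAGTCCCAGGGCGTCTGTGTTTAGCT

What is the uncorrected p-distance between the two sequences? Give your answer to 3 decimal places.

Mismatches occur at site 3 (G↔A), site 10 (G↔A), site 14 (G↔T), site 18 (C↔G), site 25 (A↔C).
There are 5 differences over 44 sites, so p = 5/44 = 0.114.

0.114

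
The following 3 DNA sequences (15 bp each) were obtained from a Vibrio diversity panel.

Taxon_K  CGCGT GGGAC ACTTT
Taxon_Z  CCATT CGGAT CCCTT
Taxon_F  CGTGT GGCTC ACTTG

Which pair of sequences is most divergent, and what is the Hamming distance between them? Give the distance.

10

Pairwise Hamming distances:
  Taxon_K vs Taxon_Z: 7
  Taxon_K vs Taxon_F: 4
  Taxon_Z vs Taxon_F: 10
The largest is 10, between Taxon_Z and Taxon_F.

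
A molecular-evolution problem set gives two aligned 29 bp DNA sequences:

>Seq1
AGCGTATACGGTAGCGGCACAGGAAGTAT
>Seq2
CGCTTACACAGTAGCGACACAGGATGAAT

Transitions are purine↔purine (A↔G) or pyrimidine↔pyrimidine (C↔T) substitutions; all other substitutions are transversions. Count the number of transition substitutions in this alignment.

3

Mismatches occur at site 1 (A→C, transversion), site 4 (G→T, transversion), site 7 (T→C, transition), site 10 (G→A, transition), site 17 (G→A, transition), site 25 (A→T, transversion), site 27 (T→A, transversion).
Of the 7 differences, 3 transitions and 4 transversions, so the answer is 3.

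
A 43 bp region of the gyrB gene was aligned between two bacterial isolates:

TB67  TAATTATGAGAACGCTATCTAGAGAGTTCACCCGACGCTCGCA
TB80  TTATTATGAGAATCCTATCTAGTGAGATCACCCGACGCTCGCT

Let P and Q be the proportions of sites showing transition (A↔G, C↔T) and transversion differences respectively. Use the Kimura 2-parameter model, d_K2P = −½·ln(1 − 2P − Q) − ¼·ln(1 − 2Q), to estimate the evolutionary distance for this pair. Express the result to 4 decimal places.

The sequences differ at positions 2 (A/T, transversion), 13 (C/T, transition), 14 (G/C, transversion), 23 (A/T, transversion), 27 (T/A, transversion), 43 (A/T, transversion).
Of the 6 differences, 1 transition and 5 transversions over 43 sites: P = 1/43 = 0.023256, Q = 5/43 = 0.116279.
d = −0.5·ln(0.837209) − 0.25·ln(0.767442) = −0.5·(-0.177682) − 0.25·(-0.264692) = 0.1550.

0.1550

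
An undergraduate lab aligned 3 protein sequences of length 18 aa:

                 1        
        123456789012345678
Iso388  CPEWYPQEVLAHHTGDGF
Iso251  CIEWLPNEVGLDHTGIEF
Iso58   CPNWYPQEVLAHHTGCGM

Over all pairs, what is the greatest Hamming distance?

10

Pairwise Hamming distances:
  Iso388 vs Iso251: 8
  Iso388 vs Iso58: 3
  Iso251 vs Iso58: 10
The largest is 10, between Iso251 and Iso58.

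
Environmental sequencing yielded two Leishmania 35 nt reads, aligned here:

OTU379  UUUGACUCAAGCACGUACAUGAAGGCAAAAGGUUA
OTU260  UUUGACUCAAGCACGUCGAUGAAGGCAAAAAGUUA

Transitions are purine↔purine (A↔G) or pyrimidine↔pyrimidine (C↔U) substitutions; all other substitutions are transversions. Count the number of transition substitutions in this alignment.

1

Mismatches occur at site 17 (A→C, transversion), site 18 (C→G, transversion), site 31 (G→A, transition).
Of the 3 differences, 1 transition and 2 transversions, so the answer is 1.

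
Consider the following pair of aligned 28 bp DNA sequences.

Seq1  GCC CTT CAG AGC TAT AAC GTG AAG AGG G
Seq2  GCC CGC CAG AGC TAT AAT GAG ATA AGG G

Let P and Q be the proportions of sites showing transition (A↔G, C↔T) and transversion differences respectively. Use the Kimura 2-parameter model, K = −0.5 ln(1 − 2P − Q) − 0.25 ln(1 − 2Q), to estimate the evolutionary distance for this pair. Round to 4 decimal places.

0.2542

The sequences differ at positions 5 (T/G, transversion), 6 (T/C, transition), 18 (C/T, transition), 20 (T/A, transversion), 23 (A/T, transversion), 24 (G/A, transition).
Of the 6 differences, 3 transitions and 3 transversions over 28 sites: P = 3/28 = 0.107143, Q = 3/28 = 0.107143.
d = −0.5·ln(0.678571) − 0.25·ln(0.785714) = −0.5·(-0.387766) − 0.25·(-0.241162) = 0.2542.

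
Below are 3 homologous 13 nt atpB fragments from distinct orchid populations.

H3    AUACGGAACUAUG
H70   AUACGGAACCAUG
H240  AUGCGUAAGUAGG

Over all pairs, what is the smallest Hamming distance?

Pairwise Hamming distances:
  H3 vs H70: 1
  H3 vs H240: 4
  H70 vs H240: 5
The smallest is 1, between H3 and H70.

1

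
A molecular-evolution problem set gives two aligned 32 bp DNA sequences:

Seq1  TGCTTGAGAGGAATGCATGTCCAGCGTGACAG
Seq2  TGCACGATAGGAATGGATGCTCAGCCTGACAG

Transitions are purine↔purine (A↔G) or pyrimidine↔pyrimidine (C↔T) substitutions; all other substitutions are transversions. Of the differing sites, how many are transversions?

Mismatches occur at site 4 (T→A, transversion), site 5 (T→C, transition), site 8 (G→T, transversion), site 16 (C→G, transversion), site 20 (T→C, transition), site 21 (C→T, transition), site 26 (G→C, transversion).
Of the 7 differences, 3 transitions and 4 transversions, so the answer is 4.

4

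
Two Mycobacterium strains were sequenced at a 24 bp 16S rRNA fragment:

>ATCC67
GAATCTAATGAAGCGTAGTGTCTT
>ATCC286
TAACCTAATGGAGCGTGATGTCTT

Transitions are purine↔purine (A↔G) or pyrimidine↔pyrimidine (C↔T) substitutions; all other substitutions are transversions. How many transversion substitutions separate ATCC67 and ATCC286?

Mismatches occur at site 1 (G/T, transversion), site 4 (T/C, transition), site 11 (A/G, transition), site 17 (A/G, transition), site 18 (G/A, transition).
Of the 5 differences, 4 transitions and 1 transversion, so the answer is 1.

1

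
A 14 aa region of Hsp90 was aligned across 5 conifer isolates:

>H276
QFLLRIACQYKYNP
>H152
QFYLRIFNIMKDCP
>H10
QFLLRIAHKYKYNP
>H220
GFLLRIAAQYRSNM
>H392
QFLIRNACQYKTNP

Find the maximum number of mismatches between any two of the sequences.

10

Pairwise Hamming distances:
  H276 vs H152: 7
  H276 vs H10: 2
  H276 vs H220: 5
  H276 vs H392: 3
  H152 vs H10: 7
  H152 vs H220: 10
  H152 vs H392: 9
  H10 vs H220: 6
  H10 vs H392: 5
  H220 vs H392: 7
The largest is 10, between H152 and H220.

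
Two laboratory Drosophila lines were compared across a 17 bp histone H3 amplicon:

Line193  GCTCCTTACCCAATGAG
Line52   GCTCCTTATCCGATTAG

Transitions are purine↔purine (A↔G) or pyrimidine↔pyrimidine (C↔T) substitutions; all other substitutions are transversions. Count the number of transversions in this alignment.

Mismatches occur at site 9 (C↔T, transition), site 12 (A↔G, transition), site 15 (G↔T, transversion).
Of the 3 differences, 2 transitions and 1 transversion, so the answer is 1.

1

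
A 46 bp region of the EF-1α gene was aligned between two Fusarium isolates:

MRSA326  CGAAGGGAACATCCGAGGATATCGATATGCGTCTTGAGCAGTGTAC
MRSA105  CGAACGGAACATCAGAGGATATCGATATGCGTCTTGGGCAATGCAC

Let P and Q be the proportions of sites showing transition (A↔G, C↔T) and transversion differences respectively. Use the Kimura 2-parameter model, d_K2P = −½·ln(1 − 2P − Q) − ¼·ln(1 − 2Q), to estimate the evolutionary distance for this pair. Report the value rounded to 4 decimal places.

0.1183

Mismatches occur at site 5 (G→C, transversion), site 14 (C→A, transversion), site 37 (A→G, transition), site 41 (G→A, transition), site 44 (T→C, transition).
Of the 5 differences, 3 transitions and 2 transversions over 46 sites: P = 3/46 = 0.065217, Q = 2/46 = 0.043478.
d = −0.5·ln(0.826088) − 0.25·ln(0.913044) = −0.5·(-0.191054) − 0.25·(-0.090971) = 0.1183.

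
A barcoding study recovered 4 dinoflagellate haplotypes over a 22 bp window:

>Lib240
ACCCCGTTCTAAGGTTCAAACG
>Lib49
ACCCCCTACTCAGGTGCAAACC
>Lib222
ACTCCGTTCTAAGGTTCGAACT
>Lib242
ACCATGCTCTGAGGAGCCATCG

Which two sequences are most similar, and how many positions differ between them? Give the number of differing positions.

Pairwise Hamming distances:
  Lib240 vs Lib49: 5
  Lib240 vs Lib222: 3
  Lib240 vs Lib242: 8
  Lib49 vs Lib222: 7
  Lib49 vs Lib242: 10
  Lib222 vs Lib242: 10
The smallest is 3, between Lib240 and Lib222.

3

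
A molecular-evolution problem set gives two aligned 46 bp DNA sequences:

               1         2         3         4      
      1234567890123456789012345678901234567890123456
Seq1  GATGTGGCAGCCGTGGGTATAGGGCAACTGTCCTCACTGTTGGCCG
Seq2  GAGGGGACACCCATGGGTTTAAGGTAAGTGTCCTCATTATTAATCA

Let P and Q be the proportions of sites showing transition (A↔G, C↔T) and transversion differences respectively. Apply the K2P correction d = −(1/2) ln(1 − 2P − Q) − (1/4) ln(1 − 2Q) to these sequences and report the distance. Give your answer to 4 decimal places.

0.4533

Differing sites — 3:T/G (Tv); 5:T/G (Tv); 7:G/A (Ti); 10:G/C (Tv); 13:G/A (Ti); 19:A/T (Tv); 22:G/A (Ti); 25:C/T (Ti); 28:C/G (Tv); 37:C/T (Ti); 39:G/A (Ti); 42:G/A (Ti); 43:G/A (Ti); 44:C/T (Ti); 46:G/A (Ti).
Of the 15 differences, 10 transitions and 5 transversions over 46 sites: P = 10/46 = 0.217391, Q = 5/46 = 0.108696.
d = −0.5·ln(0.456522) − 0.25·ln(0.782608) = −0.5·(-0.784118) − 0.25·(-0.245123) = 0.4533.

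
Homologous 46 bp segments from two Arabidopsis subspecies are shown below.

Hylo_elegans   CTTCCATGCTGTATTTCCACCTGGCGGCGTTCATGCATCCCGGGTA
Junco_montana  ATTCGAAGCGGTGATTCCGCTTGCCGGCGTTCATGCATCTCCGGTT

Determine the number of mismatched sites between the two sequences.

The sequences differ at positions 1 (C/A), 5 (C/G), 7 (T/A), 10 (T/G), 13 (A/G), 14 (T/A), 19 (A/G), 21 (C/T), 24 (G/C), 40 (C/T), 42 (G/C), 46 (A/T).
That gives 12 mismatches out of 46 aligned sites, so the Hamming distance is 12.

12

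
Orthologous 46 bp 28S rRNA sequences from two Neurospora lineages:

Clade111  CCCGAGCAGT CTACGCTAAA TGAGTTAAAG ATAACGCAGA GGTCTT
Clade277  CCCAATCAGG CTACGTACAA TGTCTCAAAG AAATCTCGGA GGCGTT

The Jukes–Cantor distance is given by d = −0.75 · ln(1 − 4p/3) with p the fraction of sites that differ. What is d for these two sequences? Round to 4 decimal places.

Mismatches occur at site 4 (G↔A), site 6 (G↔T), site 10 (T↔G), site 16 (C↔T), site 17 (T↔A), site 18 (A↔C), site 23 (A↔T), site 24 (G↔C), site 26 (T↔C), site 32 (T↔A), site 34 (A↔T), site 36 (G↔T), site 38 (A↔G), site 43 (T↔C), site 44 (C↔G).
p = 15/46 = 0.326087.
d = −0.75 · ln(1 − (4/3)·0.326087) = −0.75 · ln(0.565217) = −0.75 · (-0.570546) = 0.4279.

0.4279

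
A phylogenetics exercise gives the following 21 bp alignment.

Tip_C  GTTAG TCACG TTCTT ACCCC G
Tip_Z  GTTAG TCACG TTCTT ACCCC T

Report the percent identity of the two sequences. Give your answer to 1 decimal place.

95.2%

Differing sites — 21:G/T.
20 of the 21 sites match, so the percent identity is 20/21 × 100 = 95.2%.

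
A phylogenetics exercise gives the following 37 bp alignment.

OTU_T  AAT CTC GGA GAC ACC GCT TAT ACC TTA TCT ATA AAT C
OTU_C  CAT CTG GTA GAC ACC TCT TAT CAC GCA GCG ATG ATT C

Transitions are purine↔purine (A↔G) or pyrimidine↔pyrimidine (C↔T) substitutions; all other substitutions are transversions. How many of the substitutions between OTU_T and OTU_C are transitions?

Mismatches occur at site 1 (A↔C, transversion), site 6 (C↔G, transversion), site 8 (G↔T, transversion), site 16 (G↔T, transversion), site 22 (A↔C, transversion), site 23 (C↔A, transversion), site 25 (T↔G, transversion), site 26 (T↔C, transition), site 28 (T↔G, transversion), site 30 (T↔G, transversion), site 33 (A↔G, transition), site 35 (A↔T, transversion).
Of the 12 differences, 2 transitions and 10 transversions, so the answer is 2.

2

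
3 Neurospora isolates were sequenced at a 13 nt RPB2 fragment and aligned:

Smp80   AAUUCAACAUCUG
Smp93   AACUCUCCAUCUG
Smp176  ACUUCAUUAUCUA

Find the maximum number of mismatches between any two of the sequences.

6

Pairwise Hamming distances:
  Smp80 vs Smp93: 3
  Smp80 vs Smp176: 4
  Smp93 vs Smp176: 6
The largest is 6, between Smp93 and Smp176.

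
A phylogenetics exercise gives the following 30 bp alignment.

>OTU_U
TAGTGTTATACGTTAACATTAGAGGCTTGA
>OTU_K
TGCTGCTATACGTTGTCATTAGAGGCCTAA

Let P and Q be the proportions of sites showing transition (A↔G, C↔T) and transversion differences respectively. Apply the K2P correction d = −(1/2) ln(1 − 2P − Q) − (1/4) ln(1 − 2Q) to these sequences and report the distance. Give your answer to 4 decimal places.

The sequences differ at positions 2 (A/G, transition), 3 (G/C, transversion), 6 (T/C, transition), 15 (A/G, transition), 16 (A/T, transversion), 27 (T/C, transition), 29 (G/A, transition).
Of the 7 differences, 5 transitions and 2 transversions over 30 sites: P = 5/30 = 0.166667, Q = 2/30 = 0.066667.
d = −0.5·ln(0.599999) − 0.25·ln(0.866666) = −0.5·(-0.510827) − 0.25·(-0.143102) = 0.2912.

0.2912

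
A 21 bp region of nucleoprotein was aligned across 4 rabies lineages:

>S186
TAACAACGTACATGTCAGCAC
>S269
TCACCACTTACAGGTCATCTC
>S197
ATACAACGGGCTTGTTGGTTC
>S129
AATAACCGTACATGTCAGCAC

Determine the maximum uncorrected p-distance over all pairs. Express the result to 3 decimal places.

Pairwise Hamming distances:
  S186 vs S269: 6
  S186 vs S197: 9
  S186 vs S129: 4
  S269 vs S197: 12
  S269 vs S129: 10
  S197 vs S129: 11
The largest is 12 mismatches, between S269 and S197; p = 12/21 = 0.571.

0.571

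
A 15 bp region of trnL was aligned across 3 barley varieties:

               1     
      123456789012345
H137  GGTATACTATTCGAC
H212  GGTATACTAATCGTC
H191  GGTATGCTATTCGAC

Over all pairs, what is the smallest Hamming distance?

Pairwise Hamming distances:
  H137 vs H212: 2
  H137 vs H191: 1
  H212 vs H191: 3
The smallest is 1, between H137 and H191.

1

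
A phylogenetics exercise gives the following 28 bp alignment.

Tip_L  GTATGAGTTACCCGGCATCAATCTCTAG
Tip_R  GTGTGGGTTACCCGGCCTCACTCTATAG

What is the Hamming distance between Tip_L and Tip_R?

5

The sequences differ at positions 3 (A/G), 6 (A/G), 17 (A/C), 21 (A/C), 25 (C/A).
That gives 5 mismatches out of 28 aligned sites, so the Hamming distance is 5.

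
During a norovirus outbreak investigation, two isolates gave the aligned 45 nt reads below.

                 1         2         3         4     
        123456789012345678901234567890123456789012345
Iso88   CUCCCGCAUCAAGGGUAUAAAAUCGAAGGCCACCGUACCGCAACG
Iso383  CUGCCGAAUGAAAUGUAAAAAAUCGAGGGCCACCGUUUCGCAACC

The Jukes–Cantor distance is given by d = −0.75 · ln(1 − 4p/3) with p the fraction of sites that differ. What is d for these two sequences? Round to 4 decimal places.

Differing sites — 3:C/G; 7:C/A; 10:C/G; 13:G/A; 14:G/U; 18:U/A; 27:A/G; 37:A/U; 38:C/U; 45:G/C.
p = 10/45 = 0.222222.
d = −0.75 · ln(1 − (4/3)·0.222222) = −0.75 · ln(0.703704) = −0.75 · (-0.351397) = 0.2635.

0.2635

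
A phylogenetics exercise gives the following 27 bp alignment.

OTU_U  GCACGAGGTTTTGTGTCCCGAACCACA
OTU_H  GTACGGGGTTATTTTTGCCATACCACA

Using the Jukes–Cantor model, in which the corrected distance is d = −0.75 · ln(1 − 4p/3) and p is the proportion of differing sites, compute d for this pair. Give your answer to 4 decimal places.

0.3770

Differing sites — 2:C/T; 6:A/G; 11:T/A; 13:G/T; 15:G/T; 17:C/G; 20:G/A; 21:A/T.
p = 8/27 = 0.296296.
d = −0.75 · ln(1 − (4/3)·0.296296) = −0.75 · ln(0.604939) = −0.75 · (-0.502628) = 0.3770.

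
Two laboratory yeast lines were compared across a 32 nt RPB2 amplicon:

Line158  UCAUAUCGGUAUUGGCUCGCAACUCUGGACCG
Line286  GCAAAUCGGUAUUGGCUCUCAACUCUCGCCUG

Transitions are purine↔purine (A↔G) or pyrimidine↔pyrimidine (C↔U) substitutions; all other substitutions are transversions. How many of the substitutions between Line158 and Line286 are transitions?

1

The sequences differ at positions 1 (U/G, transversion), 4 (U/A, transversion), 19 (G/U, transversion), 27 (G/C, transversion), 29 (A/C, transversion), 31 (C/U, transition).
Of the 6 differences, 1 transition and 5 transversions, so the answer is 1.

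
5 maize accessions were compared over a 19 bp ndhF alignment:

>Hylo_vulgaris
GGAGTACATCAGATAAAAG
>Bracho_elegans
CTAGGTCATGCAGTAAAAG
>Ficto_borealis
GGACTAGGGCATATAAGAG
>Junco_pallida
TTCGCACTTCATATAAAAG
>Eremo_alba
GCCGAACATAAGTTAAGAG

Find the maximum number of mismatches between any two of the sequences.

13

Pairwise Hamming distances:
  Hylo_vulgaris vs Bracho_elegans: 8
  Hylo_vulgaris vs Ficto_borealis: 6
  Hylo_vulgaris vs Junco_pallida: 6
  Hylo_vulgaris vs Eremo_alba: 6
  Bracho_elegans vs Ficto_borealis: 13
  Bracho_elegans vs Junco_pallida: 9
  Bracho_elegans vs Eremo_alba: 10
  Ficto_borealis vs Junco_pallida: 9
  Ficto_borealis vs Eremo_alba: 10
  Junco_pallida vs Eremo_alba: 8
The largest is 13, between Bracho_elegans and Ficto_borealis.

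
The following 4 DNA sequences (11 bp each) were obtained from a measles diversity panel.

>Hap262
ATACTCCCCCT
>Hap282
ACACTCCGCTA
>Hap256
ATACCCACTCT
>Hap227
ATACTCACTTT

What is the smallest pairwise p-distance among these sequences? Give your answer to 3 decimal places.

0.182

Pairwise Hamming distances:
  Hap262 vs Hap282: 4
  Hap262 vs Hap256: 3
  Hap262 vs Hap227: 3
  Hap282 vs Hap256: 7
  Hap282 vs Hap227: 5
  Hap256 vs Hap227: 2
The smallest is 2 mismatches, between Hap256 and Hap227; p = 2/11 = 0.182.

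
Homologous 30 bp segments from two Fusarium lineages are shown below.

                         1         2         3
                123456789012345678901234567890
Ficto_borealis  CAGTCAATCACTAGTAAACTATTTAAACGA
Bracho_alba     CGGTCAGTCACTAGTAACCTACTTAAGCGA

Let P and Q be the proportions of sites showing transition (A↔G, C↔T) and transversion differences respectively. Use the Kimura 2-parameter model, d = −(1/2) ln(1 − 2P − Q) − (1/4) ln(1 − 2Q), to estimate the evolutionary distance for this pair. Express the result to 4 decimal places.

0.1956

Differing sites — 2:A/G (Ti); 7:A/G (Ti); 18:A/C (Tv); 22:T/C (Ti); 27:A/G (Ti).
Of the 5 differences, 4 transitions and 1 transversion over 30 sites: P = 4/30 = 0.133333, Q = 1/30 = 0.033333.
d = −0.5·ln(0.700001) − 0.25·ln(0.933334) = −0.5·(-0.356674) − 0.25·(-0.068992) = 0.1956.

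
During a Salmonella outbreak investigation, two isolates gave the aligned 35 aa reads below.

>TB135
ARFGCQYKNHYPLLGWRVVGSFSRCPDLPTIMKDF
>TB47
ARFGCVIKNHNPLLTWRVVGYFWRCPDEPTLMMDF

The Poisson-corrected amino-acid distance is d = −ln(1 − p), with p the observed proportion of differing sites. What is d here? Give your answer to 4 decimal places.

Mismatches occur at site 6 (Q→V), site 7 (Y→I), site 11 (Y→N), site 15 (G→T), site 21 (S→Y), site 23 (S→W), site 28 (L→E), site 31 (I→L), site 33 (K→M).
p = 9/35 = 0.257143.
d = −ln(1 − 0.257143) = −ln(0.742857) = 0.2973.

0.2973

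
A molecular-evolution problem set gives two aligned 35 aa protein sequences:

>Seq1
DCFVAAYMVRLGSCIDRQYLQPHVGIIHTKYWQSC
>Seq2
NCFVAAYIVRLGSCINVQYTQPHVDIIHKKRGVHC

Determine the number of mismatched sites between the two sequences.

11

Differing sites — 1:D/N; 8:M/I; 16:D/N; 17:R/V; 20:L/T; 25:G/D; 29:T/K; 31:Y/R; 32:W/G; 33:Q/V; 34:S/H.
That gives 11 mismatches out of 35 aligned sites, so the Hamming distance is 11.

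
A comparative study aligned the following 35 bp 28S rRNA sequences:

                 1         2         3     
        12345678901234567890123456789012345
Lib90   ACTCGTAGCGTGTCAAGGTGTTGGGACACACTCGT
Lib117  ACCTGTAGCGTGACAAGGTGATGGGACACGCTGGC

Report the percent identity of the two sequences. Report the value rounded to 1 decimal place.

80.0%

The sequences differ at positions 3 (T/C), 4 (C/T), 13 (T/A), 21 (T/A), 30 (A/G), 33 (C/G), 35 (T/C).
28 of the 35 sites match, so the percent identity is 28/35 × 100 = 80.0%.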